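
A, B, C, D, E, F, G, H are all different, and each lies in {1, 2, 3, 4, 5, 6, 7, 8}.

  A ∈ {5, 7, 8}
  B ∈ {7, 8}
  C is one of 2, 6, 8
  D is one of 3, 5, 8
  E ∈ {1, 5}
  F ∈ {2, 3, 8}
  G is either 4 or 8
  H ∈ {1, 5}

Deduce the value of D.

The 8 variables draw from only 8 values {1, 2, 3, 4, 5, 6, 7, 8}, so each is used; only G can be 4, hence G = 4.
The 7 still-open variables together cover exactly {1, 2, 3, 5, 6, 7, 8} — 7 values for 7 variables — and 6 appears only in C's list, so C = 6.
The 6 still-open variables together cover exactly {1, 2, 3, 5, 7, 8} — 6 values for 6 variables — and 2 appears only in F's list, so F = 2.
The 5 still-open variables draw from only 5 values {1, 3, 5, 7, 8}, so each is used; only D can be 3, hence D = 3.

3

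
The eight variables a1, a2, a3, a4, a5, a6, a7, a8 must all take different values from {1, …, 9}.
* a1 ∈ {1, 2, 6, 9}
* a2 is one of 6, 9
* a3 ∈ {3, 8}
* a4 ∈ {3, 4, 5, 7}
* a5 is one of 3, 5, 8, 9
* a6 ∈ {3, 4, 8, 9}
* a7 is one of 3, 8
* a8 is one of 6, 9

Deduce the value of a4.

a2 and a8 between them cover only {6, 9} — a naked pair. Remove those values from a1, a5, a6.
a3 and a7 between them cover only {3, 8} — a naked pair. Remove those values from a4, a5, a6.
a5 has just one choice, so a5 = 5. Remove 5 from a4.
That leaves a6 = 4. Eliminate 4 elsewhere: a4.
So a4 = 7.

7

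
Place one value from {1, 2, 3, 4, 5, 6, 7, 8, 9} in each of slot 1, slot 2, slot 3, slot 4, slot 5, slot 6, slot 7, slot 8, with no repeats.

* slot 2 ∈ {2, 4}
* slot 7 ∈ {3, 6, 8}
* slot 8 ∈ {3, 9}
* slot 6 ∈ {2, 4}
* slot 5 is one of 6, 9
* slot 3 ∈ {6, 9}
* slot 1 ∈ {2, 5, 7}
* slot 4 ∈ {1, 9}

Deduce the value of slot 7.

slot 2 and slot 6 between them cover only {2, 4} — a naked pair. Remove those values from slot 1.
slot 3 and slot 5 between them cover only {6, 9} — a naked pair. Remove those values from slot 4, slot 7, slot 8.
slot 4's domain is down to {1}, so slot 4 = 1.
slot 8 must be 3 (only option left). Eliminate 3 elsewhere: slot 7.
So slot 7 = 8.

8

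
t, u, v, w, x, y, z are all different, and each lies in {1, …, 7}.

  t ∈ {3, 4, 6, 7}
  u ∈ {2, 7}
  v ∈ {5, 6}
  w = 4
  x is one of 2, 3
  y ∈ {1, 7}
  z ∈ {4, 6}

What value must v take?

5

w must be 4 (only option left). Eliminate 4 elsewhere: t, z.
That leaves z = 6. Eliminate 6 elsewhere: t, v.
So v = 5.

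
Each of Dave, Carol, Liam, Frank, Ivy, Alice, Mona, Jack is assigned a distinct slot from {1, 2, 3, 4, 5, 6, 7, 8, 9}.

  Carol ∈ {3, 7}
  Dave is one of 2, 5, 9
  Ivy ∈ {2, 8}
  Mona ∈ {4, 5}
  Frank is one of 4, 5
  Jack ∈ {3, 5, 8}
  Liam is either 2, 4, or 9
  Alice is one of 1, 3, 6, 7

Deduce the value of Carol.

Frank and Mona share exactly the 2 values {4, 5}; by pigeonhole those values go to them, so strike 4, 5 from Dave, Liam, Jack.
Dave and Liam between them cover only {2, 9} — a naked pair. Remove those values from Ivy.
That leaves Ivy = 8. So Jack can't be 8.
That leaves Jack = 3. Eliminate 3 elsewhere: Carol, Alice.
So Carol = 7.

7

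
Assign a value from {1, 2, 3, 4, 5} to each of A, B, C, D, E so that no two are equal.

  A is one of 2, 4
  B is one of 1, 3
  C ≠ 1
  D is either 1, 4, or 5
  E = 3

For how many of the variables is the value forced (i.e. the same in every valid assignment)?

2

E's domain is down to {3}, so E = 3. Eliminate 3 elsewhere: B, C.
B has just one choice, so B = 1. So D can't be 1.
Determined: B=1, E=3. The other variables each still have more than one consistent value. That makes 2.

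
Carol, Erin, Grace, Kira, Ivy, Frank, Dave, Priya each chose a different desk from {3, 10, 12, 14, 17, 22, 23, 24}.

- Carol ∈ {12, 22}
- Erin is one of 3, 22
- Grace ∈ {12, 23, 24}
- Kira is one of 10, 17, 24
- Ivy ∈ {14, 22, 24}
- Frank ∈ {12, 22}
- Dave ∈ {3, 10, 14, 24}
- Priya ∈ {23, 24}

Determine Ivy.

Among the 8 variables, 17 fits only Kira (and all 8 values in {3, 10, 12, 14, 17, 22, 23, 24} must be used), so Kira = 17.
Among the 7 still-open variables, 10 fits only Dave (and all 7 values in {3, 10, 12, 14, 22, 23, 24} must be used), so Dave = 10.
The 6 still-open variables together cover exactly {3, 12, 14, 22, 23, 24} — 6 values for 6 variables — and 3 appears only in Erin's list, so Erin = 3.
The 5 still-open variables together cover exactly {12, 14, 22, 23, 24} — 5 values for 5 variables — and 14 appears only in Ivy's list, so Ivy = 14.

14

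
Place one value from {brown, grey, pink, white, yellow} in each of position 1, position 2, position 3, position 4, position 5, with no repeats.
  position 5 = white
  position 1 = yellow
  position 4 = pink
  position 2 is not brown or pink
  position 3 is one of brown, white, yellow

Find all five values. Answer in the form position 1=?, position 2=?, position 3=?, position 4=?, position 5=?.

position 1's domain is down to {yellow}, so position 1 = yellow. So position 2, position 3 can't be yellow.
That leaves position 4 = pink.
position 5's domain is down to {white}, so position 5 = white. Strike white from position 2, position 3.
That leaves position 2 = grey.
position 3 has just one choice, so position 3 = brown.

position 1=yellow, position 2=grey, position 3=brown, position 4=pink, position 5=white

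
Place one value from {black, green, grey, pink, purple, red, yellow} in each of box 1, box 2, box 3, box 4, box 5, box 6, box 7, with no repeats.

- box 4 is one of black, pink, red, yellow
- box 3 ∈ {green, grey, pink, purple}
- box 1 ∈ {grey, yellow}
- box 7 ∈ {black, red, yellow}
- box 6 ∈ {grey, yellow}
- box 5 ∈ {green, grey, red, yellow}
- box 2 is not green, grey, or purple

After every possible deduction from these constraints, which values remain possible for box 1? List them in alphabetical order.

grey, yellow

The 7 variables together cover exactly {black, green, grey, pink, purple, red, yellow} — 7 values for 7 variables — and purple appears only in box 3's list, so box 3 = purple.
The 6 still-open variables draw from only 6 values {black, green, grey, pink, red, yellow}, so each is used; only box 5 can be green, hence box 5 = green.
box 1 and box 6 between them cover only {grey, yellow} — a naked pair. Remove those values from box 2, box 4, box 7.
No further eliminations apply; box 1 can still be any of grey, yellow.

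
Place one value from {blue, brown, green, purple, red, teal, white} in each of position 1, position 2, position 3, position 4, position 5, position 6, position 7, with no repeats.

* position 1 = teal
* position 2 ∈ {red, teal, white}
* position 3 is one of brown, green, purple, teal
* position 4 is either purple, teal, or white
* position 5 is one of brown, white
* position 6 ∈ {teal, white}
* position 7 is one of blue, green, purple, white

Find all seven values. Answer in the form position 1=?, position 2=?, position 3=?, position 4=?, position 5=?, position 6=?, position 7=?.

position 1 must be teal (only option left). Remove teal from position 2, position 3, position 4, position 6.
That leaves position 6 = white. Eliminate white elsewhere: position 2, position 4, position 5, position 7.
position 2 must be red (only option left).
position 4 must be purple (only option left). Eliminate purple elsewhere: position 3, position 7.
position 5 has just one choice, so position 5 = brown. Eliminate brown elsewhere: position 3.
position 3 has just one choice, so position 3 = green. Strike green from position 7.
That leaves position 7 = blue.

position 1=teal, position 2=red, position 3=green, position 4=purple, position 5=brown, position 6=white, position 7=blue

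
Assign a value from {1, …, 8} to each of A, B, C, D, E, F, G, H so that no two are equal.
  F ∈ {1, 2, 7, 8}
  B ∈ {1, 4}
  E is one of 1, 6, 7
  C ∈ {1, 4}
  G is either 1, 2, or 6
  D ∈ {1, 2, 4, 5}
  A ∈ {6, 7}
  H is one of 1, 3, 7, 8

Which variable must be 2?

G

The 8 variables draw from only 8 values {1, 2, 3, 4, 5, 6, 7, 8}, so each is used; only H can be 3, hence H = 3.
The 7 still-open variables together cover exactly {1, 2, 4, 5, 6, 7, 8} — 7 values for 7 variables — and 5 appears only in D's list, so D = 5.
Among the 6 still-open variables, 8 fits only F (and all 6 values in {1, 2, 4, 6, 7, 8} must be used), so F = 8.
The 5 still-open variables draw from only 5 values {1, 2, 4, 6, 7}, so each is used; only G can be 2, hence G = 2.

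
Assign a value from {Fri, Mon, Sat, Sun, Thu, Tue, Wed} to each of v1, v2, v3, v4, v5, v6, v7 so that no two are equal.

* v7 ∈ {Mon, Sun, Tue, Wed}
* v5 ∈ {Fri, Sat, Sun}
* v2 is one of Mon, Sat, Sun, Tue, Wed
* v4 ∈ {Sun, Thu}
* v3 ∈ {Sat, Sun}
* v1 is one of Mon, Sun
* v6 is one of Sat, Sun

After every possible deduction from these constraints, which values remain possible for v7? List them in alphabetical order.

Tue, Wed

The 7 variables draw from only 7 values {Fri, Mon, Sat, Sun, Thu, Tue, Wed}, so each is used; only v5 can be Fri, hence v5 = Fri.
The 6 still-open variables together cover exactly {Mon, Sat, Sun, Thu, Tue, Wed} — 6 values for 6 variables — and Thu appears only in v4's list, so v4 = Thu.
The 2 variables v3 and v6 are confined to {Sat, Sun}, which locks those values in; drop them from v1, v2, v7.
That leaves v1 = Mon. Remove Mon from v2, v7.
No further eliminations apply; v7 can still be any of Tue, Wed.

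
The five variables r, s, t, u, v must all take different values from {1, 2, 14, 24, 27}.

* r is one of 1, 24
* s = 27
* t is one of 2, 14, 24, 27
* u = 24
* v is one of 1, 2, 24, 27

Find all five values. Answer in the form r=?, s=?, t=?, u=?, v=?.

r=1, s=27, t=14, u=24, v=2

s's domain is down to {27}, so s = 27. So t, v can't be 27.
u's domain is down to {24}, so u = 24. So r, t, v can't be 24.
r must be 1 (only option left). So v can't be 1.
That leaves v = 2. Strike 2 from t.
That leaves t = 14.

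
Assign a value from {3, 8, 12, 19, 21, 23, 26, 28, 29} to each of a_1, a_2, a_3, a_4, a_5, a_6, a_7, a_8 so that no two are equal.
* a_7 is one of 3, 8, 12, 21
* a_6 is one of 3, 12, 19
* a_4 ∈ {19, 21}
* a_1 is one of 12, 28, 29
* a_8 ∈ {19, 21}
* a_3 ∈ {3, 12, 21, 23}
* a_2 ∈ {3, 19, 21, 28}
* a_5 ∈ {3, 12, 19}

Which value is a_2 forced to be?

The 8 variables draw from only 8 values {3, 8, 12, 19, 21, 23, 28, 29}, so each is used; only a_7 can be 8, hence a_7 = 8.
The 7 still-open variables draw from only 7 values {3, 12, 19, 21, 23, 28, 29}, so each is used; only a_3 can be 23, hence a_3 = 23.
The 6 still-open variables together cover exactly {3, 12, 19, 21, 28, 29} — 6 values for 6 variables — and 29 appears only in a_1's list, so a_1 = 29.
The 5 still-open variables draw from only 5 values {3, 12, 19, 21, 28}, so each is used; only a_2 can be 28, hence a_2 = 28.

28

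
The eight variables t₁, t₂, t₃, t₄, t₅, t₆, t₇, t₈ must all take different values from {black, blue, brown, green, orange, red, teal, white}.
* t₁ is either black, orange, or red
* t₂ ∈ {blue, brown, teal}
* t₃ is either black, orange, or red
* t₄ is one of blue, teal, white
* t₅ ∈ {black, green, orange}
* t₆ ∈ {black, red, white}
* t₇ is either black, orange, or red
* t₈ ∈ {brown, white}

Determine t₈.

brown

The 8 variables together cover exactly {black, blue, brown, green, orange, red, teal, white} — 8 values for 8 variables — and green appears only in t₅'s list, so t₅ = green.
t₁, t₃, t₇ share exactly the 3 values {black, orange, red}; by pigeonhole those values go to them, so strike black, orange, red from t₆.
t₆'s domain is down to {white}, so t₆ = white. Remove white from t₄, t₈.
So t₈ = brown.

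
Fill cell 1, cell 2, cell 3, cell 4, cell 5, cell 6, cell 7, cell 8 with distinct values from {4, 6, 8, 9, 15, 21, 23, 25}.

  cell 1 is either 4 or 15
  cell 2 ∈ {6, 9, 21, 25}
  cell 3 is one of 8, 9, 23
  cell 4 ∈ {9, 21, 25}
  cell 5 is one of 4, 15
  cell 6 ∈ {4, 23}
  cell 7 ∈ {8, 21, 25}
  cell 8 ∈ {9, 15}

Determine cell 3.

The 8 variables draw from only 8 values {4, 6, 8, 9, 15, 21, 23, 25}, so each is used; only cell 2 can be 6, hence cell 2 = 6.
The 2 variables cell 1 and cell 5 are confined to {4, 15}, which locks those values in; drop them from cell 6, cell 8.
cell 6 has just one choice, so cell 6 = 23. Eliminate 23 elsewhere: cell 3.
That leaves cell 8 = 9. So cell 3, cell 4 can't be 9.
So cell 3 = 8.

8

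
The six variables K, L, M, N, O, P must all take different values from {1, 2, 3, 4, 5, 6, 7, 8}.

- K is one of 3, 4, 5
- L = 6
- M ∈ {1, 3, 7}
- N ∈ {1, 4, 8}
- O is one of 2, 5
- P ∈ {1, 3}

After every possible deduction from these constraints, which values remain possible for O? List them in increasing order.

L's domain is down to {6}, so L = 6.
No further eliminations apply; O can still be any of 2, 5.

2, 5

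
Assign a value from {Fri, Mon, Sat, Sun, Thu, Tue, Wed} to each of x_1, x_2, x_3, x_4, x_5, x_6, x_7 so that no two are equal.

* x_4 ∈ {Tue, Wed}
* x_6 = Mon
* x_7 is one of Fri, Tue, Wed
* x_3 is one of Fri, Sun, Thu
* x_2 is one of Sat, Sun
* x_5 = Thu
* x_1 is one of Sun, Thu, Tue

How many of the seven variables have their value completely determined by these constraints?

x_5 must be Thu (only option left). Eliminate Thu elsewhere: x_1, x_3.
x_6's domain is down to {Mon}, so x_6 = Mon.
Among the 5 still-open variables, Sat fits only x_2 (and all 5 values in {Fri, Sat, Sun, Tue, Wed} must be used), so x_2 = Sat.
Determined: x_2=Sat, x_5=Thu, x_6=Mon. The other variables each still have more than one consistent value. That makes 3.

3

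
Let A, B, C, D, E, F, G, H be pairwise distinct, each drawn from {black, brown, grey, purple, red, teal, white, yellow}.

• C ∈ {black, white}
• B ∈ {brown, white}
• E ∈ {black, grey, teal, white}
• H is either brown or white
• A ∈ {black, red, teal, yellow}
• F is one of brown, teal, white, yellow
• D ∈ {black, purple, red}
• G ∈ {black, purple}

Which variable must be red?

The 8 variables draw from only 8 values {black, brown, grey, purple, red, teal, white, yellow}, so each is used; only E can be grey, hence E = grey.
B and H share exactly the 2 values {brown, white}; by pigeonhole those values go to them, so strike brown, white from C, F.
C's domain is down to {black}, so C = black. So A, D, G can't be black.
G must be purple (only option left). So D can't be purple.
So red goes to D.

D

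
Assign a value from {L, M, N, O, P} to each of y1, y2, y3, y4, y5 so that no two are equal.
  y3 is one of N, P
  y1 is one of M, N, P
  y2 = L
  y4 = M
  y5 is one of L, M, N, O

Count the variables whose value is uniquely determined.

y2 must be L (only option left). So y5 can't be L.
y4 has just one choice, so y4 = M. Remove M from y1, y5.
The 3 still-open variables together cover exactly {N, O, P} — 3 values for 3 variables — and O appears only in y5's list, so y5 = O.
Determined: y2=L, y4=M, y5=O. The other variables each still have more than one consistent value. That makes 3.

3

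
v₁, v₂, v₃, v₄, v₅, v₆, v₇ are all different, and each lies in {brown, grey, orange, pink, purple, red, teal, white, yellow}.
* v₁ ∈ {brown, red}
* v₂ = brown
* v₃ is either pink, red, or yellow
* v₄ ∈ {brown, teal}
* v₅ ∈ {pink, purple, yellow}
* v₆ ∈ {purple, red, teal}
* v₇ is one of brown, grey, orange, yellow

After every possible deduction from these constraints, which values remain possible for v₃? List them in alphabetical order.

pink, yellow

v₂ must be brown (only option left). So v₁, v₄, v₇ can't be brown.
v₄ has just one choice, so v₄ = teal. Remove teal from v₆.
That leaves v₁ = red. So v₃, v₆ can't be red.
v₆'s domain is down to {purple}, so v₆ = purple. Remove purple from v₅.
The 2 variables v₃ and v₅ are confined to {pink, yellow}, which locks those values in; drop them from v₇.
No further eliminations apply; v₃ can still be any of pink, yellow.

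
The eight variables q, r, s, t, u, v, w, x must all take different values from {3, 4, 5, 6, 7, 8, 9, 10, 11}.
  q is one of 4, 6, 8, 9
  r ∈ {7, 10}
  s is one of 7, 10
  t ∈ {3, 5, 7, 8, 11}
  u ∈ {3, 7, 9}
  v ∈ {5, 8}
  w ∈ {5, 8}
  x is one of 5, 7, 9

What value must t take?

The 2 variables r and s are confined to {7, 10}, which locks those values in; drop them from t, u, x.
The 2 variables v and w are confined to {5, 8}, which locks those values in; drop them from q, t, x.
x's domain is down to {9}, so x = 9. Remove 9 from q, u.
u must be 3 (only option left). Eliminate 3 elsewhere: t.
So t = 11.

11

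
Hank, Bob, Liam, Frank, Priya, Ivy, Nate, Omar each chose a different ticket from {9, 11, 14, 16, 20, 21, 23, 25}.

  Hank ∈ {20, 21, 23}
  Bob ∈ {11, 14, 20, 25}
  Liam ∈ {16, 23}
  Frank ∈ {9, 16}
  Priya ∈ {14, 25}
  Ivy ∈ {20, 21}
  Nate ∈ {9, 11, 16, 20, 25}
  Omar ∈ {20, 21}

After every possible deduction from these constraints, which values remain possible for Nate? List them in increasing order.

11, 25

Ivy and Omar share exactly the 2 values {20, 21}; by pigeonhole those values go to them, so strike 20, 21 from Hank, Bob, Nate.
Hank must be 23 (only option left). Eliminate 23 elsewhere: Liam.
Liam's domain is down to {16}, so Liam = 16. So Frank, Nate can't be 16.
Frank has just one choice, so Frank = 9. Eliminate 9 elsewhere: Nate.
No further eliminations apply; Nate can still be any of 11, 25.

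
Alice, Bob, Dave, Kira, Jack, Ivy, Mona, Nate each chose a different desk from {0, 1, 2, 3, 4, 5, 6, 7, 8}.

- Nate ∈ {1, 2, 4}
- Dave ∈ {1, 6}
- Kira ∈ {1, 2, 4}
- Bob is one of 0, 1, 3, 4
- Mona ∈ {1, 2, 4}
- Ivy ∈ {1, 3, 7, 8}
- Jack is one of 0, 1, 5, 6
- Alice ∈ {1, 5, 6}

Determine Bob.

Kira, Mona, Nate between them cover only {1, 2, 4} — a naked triple. Remove those values from Alice, Bob, Dave, Jack, Ivy.
Dave must be 6 (only option left). Remove 6 from Alice, Jack.
Alice has just one choice, so Alice = 5. Remove 5 from Jack.
Jack has just one choice, so Jack = 0. Remove 0 from Bob.
So Bob = 3.

3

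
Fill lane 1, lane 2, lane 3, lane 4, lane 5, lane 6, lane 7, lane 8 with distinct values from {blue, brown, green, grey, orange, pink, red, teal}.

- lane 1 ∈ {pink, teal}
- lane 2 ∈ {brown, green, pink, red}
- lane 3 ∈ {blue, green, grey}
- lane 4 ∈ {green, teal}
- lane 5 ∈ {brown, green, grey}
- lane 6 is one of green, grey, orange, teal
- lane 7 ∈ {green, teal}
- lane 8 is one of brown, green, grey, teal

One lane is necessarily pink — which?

lane 1

The 8 variables draw from only 8 values {blue, brown, green, grey, orange, pink, red, teal}, so each is used; only lane 3 can be blue, hence lane 3 = blue.
The 7 still-open variables draw from only 7 values {brown, green, grey, orange, pink, red, teal}, so each is used; only lane 6 can be orange, hence lane 6 = orange.
The 6 still-open variables draw from only 6 values {brown, green, grey, pink, red, teal}, so each is used; only lane 2 can be red, hence lane 2 = red.
The 5 still-open variables draw from only 5 values {brown, green, grey, pink, teal}, so each is used; only lane 1 can be pink, hence lane 1 = pink.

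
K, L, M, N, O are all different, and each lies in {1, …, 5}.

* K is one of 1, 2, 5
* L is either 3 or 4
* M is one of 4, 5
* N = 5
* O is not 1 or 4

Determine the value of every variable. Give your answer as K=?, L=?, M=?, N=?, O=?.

K=1, L=3, M=4, N=5, O=2

N's domain is down to {5}, so N = 5. So K, M, O can't be 5.
M must be 4 (only option left). So L can't be 4.
L must be 3 (only option left). So O can't be 3.
That leaves O = 2. Remove 2 from K.
K's domain is down to {1}, so K = 1.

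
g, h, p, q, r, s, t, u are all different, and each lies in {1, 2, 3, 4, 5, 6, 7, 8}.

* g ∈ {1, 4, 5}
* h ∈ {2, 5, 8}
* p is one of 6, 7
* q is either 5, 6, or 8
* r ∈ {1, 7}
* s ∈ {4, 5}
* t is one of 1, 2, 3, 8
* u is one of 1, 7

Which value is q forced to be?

The 8 variables together cover exactly {1, 2, 3, 4, 5, 6, 7, 8} — 8 values for 8 variables — and 3 appears only in t's list, so t = 3.
Among the 7 still-open variables, 2 fits only h (and all 7 values in {1, 2, 4, 5, 6, 7, 8} must be used), so h = 2.
The 6 still-open variables draw from only 6 values {1, 4, 5, 6, 7, 8}, so each is used; only q can be 8, hence q = 8.

8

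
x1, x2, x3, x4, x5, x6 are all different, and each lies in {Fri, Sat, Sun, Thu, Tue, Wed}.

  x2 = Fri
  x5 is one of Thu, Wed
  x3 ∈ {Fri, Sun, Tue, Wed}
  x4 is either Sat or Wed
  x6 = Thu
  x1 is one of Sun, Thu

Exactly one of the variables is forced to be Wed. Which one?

x2 must be Fri (only option left). So x3 can't be Fri.
That leaves x6 = Thu. Remove Thu from x1, x5.
So Wed goes to x5.

x5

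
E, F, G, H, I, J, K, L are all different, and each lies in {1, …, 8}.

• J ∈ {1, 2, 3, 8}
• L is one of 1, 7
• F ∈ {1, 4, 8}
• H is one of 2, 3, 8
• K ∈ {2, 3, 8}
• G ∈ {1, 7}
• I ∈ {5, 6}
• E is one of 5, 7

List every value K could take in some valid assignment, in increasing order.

The 8 variables draw from only 8 values {1, 2, 3, 4, 5, 6, 7, 8}, so each is used; only F can be 4, hence F = 4.
The 7 still-open variables draw from only 7 values {1, 2, 3, 5, 6, 7, 8}, so each is used; only I can be 6, hence I = 6.
Among the 6 still-open variables, 5 fits only E (and all 6 values in {1, 2, 3, 5, 7, 8} must be used), so E = 5.
G and L between them cover only {1, 7} — a naked pair. Remove those values from J.
No further eliminations apply; K can still be any of 2, 3, 8.

2, 3, 8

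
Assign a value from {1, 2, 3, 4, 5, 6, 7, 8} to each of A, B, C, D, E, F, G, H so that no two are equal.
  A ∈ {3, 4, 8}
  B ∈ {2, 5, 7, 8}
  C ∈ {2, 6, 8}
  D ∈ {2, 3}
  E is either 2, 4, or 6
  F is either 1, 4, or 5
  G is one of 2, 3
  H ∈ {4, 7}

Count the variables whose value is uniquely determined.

The 8 variables together cover exactly {1, 2, 3, 4, 5, 6, 7, 8} — 8 values for 8 variables — and 1 appears only in F's list, so F = 1.
Among the 7 still-open variables, 5 fits only B (and all 7 values in {2, 3, 4, 5, 6, 7, 8} must be used), so B = 5.
Among the 6 still-open variables, 7 fits only H (and all 6 values in {2, 3, 4, 6, 7, 8} must be used), so H = 7.
The 2 variables D and G are confined to {2, 3}, which locks those values in; drop them from A, C, E.
Determined: B=5, F=1, H=7. The other variables each still have more than one consistent value. That makes 3.

3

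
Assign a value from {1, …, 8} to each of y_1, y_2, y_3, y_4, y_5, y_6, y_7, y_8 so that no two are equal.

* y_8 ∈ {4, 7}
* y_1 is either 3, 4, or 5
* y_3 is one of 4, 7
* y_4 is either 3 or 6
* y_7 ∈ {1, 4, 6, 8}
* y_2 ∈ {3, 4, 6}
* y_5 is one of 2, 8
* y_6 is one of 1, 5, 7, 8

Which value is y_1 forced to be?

5

Among the 8 variables, 2 fits only y_5 (and all 8 values in {1, 2, 3, 4, 5, 6, 7, 8} must be used), so y_5 = 2.
y_3 and y_8 share exactly the 2 values {4, 7}; by pigeonhole those values go to them, so strike 4, 7 from y_1, y_2, y_6, y_7.
y_2 and y_4 share exactly the 2 values {3, 6}; by pigeonhole those values go to them, so strike 3, 6 from y_1, y_7.
So y_1 = 5.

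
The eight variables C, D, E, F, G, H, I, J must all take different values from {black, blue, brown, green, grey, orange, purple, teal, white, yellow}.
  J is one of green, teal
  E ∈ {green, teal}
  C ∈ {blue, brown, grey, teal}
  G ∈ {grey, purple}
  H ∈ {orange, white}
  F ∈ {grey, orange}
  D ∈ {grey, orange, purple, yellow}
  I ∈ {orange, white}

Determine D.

yellow

E and J share exactly the 2 values {green, teal}; by pigeonhole those values go to them, so strike green, teal from C.
H and I between them cover only {orange, white} — a naked pair. Remove those values from D, F.
F's domain is down to {grey}, so F = grey. Strike grey from C, D, G.
G has just one choice, so G = purple. Strike purple from D.
So D = yellow.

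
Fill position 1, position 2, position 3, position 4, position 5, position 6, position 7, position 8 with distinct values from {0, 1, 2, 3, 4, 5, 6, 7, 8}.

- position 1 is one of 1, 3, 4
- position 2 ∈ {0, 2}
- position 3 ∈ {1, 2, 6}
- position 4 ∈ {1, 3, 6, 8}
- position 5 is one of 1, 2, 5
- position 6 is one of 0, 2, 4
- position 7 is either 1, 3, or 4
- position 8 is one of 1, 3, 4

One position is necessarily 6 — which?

The 8 variables together cover exactly {0, 1, 2, 3, 4, 5, 6, 8} — 8 values for 8 variables — and 5 appears only in position 5's list, so position 5 = 5.
Among the 7 still-open variables, 8 fits only position 4 (and all 7 values in {0, 1, 2, 3, 4, 6, 8} must be used), so position 4 = 8.
The 6 still-open variables draw from only 6 values {0, 1, 2, 3, 4, 6}, so each is used; only position 3 can be 6, hence position 3 = 6.

position 3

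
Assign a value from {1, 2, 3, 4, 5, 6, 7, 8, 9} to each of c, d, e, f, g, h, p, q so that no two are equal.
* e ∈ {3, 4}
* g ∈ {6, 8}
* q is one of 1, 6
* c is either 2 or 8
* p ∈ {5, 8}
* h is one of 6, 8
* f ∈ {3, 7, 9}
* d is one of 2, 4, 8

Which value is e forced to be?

3

g and h share exactly the 2 values {6, 8}; by pigeonhole those values go to them, so strike 6, 8 from c, d, p, q.
c must be 2 (only option left). Strike 2 from d.
d has just one choice, so d = 4. Eliminate 4 elsewhere: e.
So e = 3.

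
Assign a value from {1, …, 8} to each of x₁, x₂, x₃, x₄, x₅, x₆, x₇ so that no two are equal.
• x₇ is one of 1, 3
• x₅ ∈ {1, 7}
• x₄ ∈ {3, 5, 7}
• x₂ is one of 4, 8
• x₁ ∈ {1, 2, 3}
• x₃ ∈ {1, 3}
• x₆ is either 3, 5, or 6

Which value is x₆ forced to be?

6

x₃ and x₇ share exactly the 2 values {1, 3}; by pigeonhole those values go to them, so strike 1, 3 from x₁, x₄, x₅, x₆.
x₁ must be 2 (only option left).
That leaves x₅ = 7. Strike 7 from x₄.
x₄ must be 5 (only option left). So x₆ can't be 5.
So x₆ = 6.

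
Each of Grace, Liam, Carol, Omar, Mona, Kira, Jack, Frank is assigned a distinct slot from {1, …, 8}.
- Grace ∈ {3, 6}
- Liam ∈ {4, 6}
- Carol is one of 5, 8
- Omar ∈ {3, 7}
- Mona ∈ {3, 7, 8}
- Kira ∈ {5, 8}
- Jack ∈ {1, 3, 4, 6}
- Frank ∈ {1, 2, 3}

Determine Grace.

The 8 variables draw from only 8 values {1, 2, 3, 4, 5, 6, 7, 8}, so each is used; only Frank can be 2, hence Frank = 2.
The 7 still-open variables together cover exactly {1, 3, 4, 5, 6, 7, 8} — 7 values for 7 variables — and 1 appears only in Jack's list, so Jack = 1.
Among the 6 still-open variables, 4 fits only Liam (and all 6 values in {3, 4, 5, 6, 7, 8} must be used), so Liam = 4.
Among the 5 still-open variables, 6 fits only Grace (and all 5 values in {3, 5, 6, 7, 8} must be used), so Grace = 6.

6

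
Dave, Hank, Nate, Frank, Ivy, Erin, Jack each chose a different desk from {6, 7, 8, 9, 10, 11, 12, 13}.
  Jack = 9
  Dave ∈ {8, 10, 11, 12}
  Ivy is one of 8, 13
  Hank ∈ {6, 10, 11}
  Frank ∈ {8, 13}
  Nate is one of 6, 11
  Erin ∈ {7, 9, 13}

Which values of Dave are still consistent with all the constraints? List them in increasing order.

10, 11, 12

Jack has just one choice, so Jack = 9. Eliminate 9 elsewhere: Erin.
Frank and Ivy between them cover only {8, 13} — a naked pair. Remove those values from Dave, Erin.
That leaves Erin = 7.
No further eliminations apply; Dave can still be any of 10, 11, 12.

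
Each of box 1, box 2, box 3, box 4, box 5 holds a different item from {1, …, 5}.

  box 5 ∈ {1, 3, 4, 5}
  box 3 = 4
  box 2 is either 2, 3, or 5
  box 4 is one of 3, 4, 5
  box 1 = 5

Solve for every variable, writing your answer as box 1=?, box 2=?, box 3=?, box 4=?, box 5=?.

box 1's domain is down to {5}, so box 1 = 5. Remove 5 from box 2, box 4, box 5.
box 3 has just one choice, so box 3 = 4. Strike 4 from box 4, box 5.
box 4's domain is down to {3}, so box 4 = 3. Remove 3 from box 2, box 5.
That leaves box 5 = 1.
box 2's domain is down to {2}, so box 2 = 2.

box 1=5, box 2=2, box 3=4, box 4=3, box 5=1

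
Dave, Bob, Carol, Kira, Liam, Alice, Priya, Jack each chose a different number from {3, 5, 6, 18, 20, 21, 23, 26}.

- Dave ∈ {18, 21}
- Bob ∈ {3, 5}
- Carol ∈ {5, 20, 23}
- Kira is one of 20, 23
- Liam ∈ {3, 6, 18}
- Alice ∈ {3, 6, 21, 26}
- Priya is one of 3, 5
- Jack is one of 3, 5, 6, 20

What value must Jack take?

6

The 8 variables together cover exactly {3, 5, 6, 18, 20, 21, 23, 26} — 8 values for 8 variables — and 26 appears only in Alice's list, so Alice = 26.
The 7 still-open variables draw from only 7 values {3, 5, 6, 18, 20, 21, 23}, so each is used; only Dave can be 21, hence Dave = 21.
The 6 still-open variables together cover exactly {3, 5, 6, 18, 20, 23} — 6 values for 6 variables — and 18 appears only in Liam's list, so Liam = 18.
Among the 5 still-open variables, 6 fits only Jack (and all 5 values in {3, 5, 6, 20, 23} must be used), so Jack = 6.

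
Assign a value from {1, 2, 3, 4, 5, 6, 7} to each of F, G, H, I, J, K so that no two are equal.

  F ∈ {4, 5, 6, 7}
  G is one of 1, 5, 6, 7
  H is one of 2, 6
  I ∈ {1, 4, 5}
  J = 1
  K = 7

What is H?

J has just one choice, so J = 1. Remove 1 from G, I.
K has just one choice, so K = 7. Eliminate 7 elsewhere: F, G.
Among the 4 still-open variables, 2 fits only H (and all 4 values in {2, 4, 5, 6} must be used), so H = 2.

2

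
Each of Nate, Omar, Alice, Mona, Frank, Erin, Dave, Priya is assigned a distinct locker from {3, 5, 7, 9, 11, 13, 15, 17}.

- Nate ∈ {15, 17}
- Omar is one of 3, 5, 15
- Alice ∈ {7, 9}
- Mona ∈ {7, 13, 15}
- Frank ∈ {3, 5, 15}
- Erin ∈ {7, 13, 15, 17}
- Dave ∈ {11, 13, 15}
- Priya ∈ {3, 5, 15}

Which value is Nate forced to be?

The 8 variables draw from only 8 values {3, 5, 7, 9, 11, 13, 15, 17}, so each is used; only Alice can be 9, hence Alice = 9.
The 7 still-open variables draw from only 7 values {3, 5, 7, 11, 13, 15, 17}, so each is used; only Dave can be 11, hence Dave = 11.
Omar, Frank, Priya share exactly the 3 values {3, 5, 15}; by pigeonhole those values go to them, so strike 3, 5, 15 from Nate, Mona, Erin.
So Nate = 17.

17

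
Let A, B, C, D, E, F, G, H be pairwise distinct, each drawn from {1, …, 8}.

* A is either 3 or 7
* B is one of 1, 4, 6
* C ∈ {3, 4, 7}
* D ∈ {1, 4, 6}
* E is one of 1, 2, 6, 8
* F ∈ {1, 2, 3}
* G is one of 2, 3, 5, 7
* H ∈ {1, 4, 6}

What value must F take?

2

The 8 variables draw from only 8 values {1, 2, 3, 4, 5, 6, 7, 8}, so each is used; only G can be 5, hence G = 5.
The 7 still-open variables together cover exactly {1, 2, 3, 4, 6, 7, 8} — 7 values for 7 variables — and 8 appears only in E's list, so E = 8.
Among the 6 still-open variables, 2 fits only F (and all 6 values in {1, 2, 3, 4, 6, 7} must be used), so F = 2.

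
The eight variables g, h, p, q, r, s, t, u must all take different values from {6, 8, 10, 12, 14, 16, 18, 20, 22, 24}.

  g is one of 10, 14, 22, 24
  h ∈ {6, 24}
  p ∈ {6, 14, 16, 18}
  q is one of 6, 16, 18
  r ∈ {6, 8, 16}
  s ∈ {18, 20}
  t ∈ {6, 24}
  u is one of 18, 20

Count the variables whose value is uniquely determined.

3

h and t share exactly the 2 values {6, 24}; by pigeonhole those values go to them, so strike 6, 24 from g, p, q, r.
s and u share exactly the 2 values {18, 20}; by pigeonhole those values go to them, so strike 18, 20 from p, q.
q's domain is down to {16}, so q = 16. Remove 16 from p, r.
r has just one choice, so r = 8.
p has just one choice, so p = 14. Remove 14 from g.
Determined: p=14, q=16, r=8. The other variables each still have more than one consistent value. That makes 3.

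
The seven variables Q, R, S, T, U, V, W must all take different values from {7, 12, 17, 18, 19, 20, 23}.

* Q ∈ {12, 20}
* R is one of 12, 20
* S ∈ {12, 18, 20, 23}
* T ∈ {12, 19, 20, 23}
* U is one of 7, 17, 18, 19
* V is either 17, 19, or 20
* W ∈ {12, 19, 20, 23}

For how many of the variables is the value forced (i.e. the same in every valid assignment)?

3

Among the 7 variables, 7 fits only U (and all 7 values in {7, 12, 17, 18, 19, 20, 23} must be used), so U = 7.
The 6 still-open variables together cover exactly {12, 17, 18, 19, 20, 23} — 6 values for 6 variables — and 17 appears only in V's list, so V = 17.
The 5 still-open variables draw from only 5 values {12, 18, 19, 20, 23}, so each is used; only S can be 18, hence S = 18.
The 2 variables Q and R are confined to {12, 20}, which locks those values in; drop them from T, W.
Determined: S=18, U=7, V=17. The other variables each still have more than one consistent value. That makes 3.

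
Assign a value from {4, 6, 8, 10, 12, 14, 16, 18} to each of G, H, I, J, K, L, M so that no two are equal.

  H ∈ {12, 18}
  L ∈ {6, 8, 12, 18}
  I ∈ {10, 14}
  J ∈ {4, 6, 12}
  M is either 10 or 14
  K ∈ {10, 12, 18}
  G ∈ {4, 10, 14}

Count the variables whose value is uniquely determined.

3

The 7 variables together cover exactly {4, 6, 8, 10, 12, 14, 18} — 7 values for 7 variables — and 8 appears only in L's list, so L = 8.
The 6 still-open variables together cover exactly {4, 6, 10, 12, 14, 18} — 6 values for 6 variables — and 6 appears only in J's list, so J = 6.
The 5 still-open variables draw from only 5 values {4, 10, 12, 14, 18}, so each is used; only G can be 4, hence G = 4.
The 2 variables I and M are confined to {10, 14}, which locks those values in; drop them from K.
Determined: G=4, J=6, L=8. The other variables each still have more than one consistent value. That makes 3.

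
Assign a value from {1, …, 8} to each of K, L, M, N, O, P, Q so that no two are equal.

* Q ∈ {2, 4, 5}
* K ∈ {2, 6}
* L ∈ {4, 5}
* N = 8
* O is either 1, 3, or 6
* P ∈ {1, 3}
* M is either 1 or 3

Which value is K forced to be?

2

N has just one choice, so N = 8.
M and P between them cover only {1, 3} — a naked pair. Remove those values from O.
O's domain is down to {6}, so O = 6. Remove 6 from K.
So K = 2.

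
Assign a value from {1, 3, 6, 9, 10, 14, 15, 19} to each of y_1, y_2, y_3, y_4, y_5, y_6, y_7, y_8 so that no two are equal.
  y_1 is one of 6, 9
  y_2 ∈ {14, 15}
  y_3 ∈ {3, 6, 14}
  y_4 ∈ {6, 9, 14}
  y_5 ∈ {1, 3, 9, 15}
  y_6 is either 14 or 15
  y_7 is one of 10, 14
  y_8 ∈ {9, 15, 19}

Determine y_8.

19

The 8 variables together cover exactly {1, 3, 6, 9, 10, 14, 15, 19} — 8 values for 8 variables — and 1 appears only in y_5's list, so y_5 = 1.
The 7 still-open variables draw from only 7 values {3, 6, 9, 10, 14, 15, 19}, so each is used; only y_3 can be 3, hence y_3 = 3.
Among the 6 still-open variables, 10 fits only y_7 (and all 6 values in {6, 9, 10, 14, 15, 19} must be used), so y_7 = 10.
The 5 still-open variables together cover exactly {6, 9, 14, 15, 19} — 5 values for 5 variables — and 19 appears only in y_8's list, so y_8 = 19.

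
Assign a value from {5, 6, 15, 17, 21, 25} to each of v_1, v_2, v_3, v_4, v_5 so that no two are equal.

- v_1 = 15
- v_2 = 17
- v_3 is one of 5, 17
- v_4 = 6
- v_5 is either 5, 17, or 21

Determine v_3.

5

v_1 must be 15 (only option left).
v_2's domain is down to {17}, so v_2 = 17. Eliminate 17 elsewhere: v_3, v_5.
So v_3 = 5.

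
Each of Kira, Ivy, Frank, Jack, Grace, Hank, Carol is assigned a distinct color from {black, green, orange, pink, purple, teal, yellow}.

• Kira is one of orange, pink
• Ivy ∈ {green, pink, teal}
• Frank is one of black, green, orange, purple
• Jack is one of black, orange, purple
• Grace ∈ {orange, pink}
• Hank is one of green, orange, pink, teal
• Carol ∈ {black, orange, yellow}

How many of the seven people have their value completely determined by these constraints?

Among the 7 variables, yellow fits only Carol (and all 7 values in {black, green, orange, pink, purple, teal, yellow} must be used), so Carol = yellow.
Kira and Grace share exactly the 2 values {orange, pink}; by pigeonhole those values go to them, so strike orange, pink from Ivy, Frank, Jack, Hank.
The 2 variables Ivy and Hank are confined to {green, teal}, which locks those values in; drop them from Frank.
Determined: Carol=yellow. The other people each still have more than one consistent value. That makes 1.

1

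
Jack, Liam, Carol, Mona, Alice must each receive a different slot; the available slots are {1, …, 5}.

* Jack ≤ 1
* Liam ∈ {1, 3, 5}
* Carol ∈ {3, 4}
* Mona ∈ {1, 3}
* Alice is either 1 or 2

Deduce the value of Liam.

Jack must be 1 (only option left). Strike 1 from Liam, Mona, Alice.
Mona's domain is down to {3}, so Mona = 3. So Liam, Carol can't be 3.
So Liam = 5.

5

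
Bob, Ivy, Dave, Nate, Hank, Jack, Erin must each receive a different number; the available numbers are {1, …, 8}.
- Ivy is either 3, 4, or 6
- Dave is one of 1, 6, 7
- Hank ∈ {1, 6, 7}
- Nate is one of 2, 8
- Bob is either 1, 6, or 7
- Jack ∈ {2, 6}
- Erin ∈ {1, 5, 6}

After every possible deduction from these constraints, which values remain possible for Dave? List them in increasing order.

Bob, Dave, Hank between them cover only {1, 6, 7} — a naked triple. Remove those values from Ivy, Jack, Erin.
Jack's domain is down to {2}, so Jack = 2. So Nate can't be 2.
Erin has just one choice, so Erin = 5.
That leaves Nate = 8.
No further eliminations apply; Dave can still be any of 1, 6, 7.

1, 6, 7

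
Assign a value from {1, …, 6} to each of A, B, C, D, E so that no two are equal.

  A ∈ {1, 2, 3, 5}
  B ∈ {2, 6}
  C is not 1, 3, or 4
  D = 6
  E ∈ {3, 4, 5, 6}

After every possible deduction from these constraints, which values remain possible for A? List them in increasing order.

1, 3

D has just one choice, so D = 6. So B, C, E can't be 6.
That leaves B = 2. So A, C can't be 2.
C's domain is down to {5}, so C = 5. So A, E can't be 5.
No further eliminations apply; A can still be any of 1, 3.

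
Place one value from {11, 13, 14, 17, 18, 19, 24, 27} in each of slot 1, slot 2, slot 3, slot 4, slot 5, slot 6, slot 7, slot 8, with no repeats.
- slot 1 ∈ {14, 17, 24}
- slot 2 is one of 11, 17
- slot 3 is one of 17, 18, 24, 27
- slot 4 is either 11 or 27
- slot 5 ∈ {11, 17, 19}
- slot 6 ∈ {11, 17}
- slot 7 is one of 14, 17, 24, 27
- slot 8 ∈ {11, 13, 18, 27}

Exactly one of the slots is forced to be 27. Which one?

The 8 variables draw from only 8 values {11, 13, 14, 17, 18, 19, 24, 27}, so each is used; only slot 8 can be 13, hence slot 8 = 13.
The 7 still-open variables draw from only 7 values {11, 14, 17, 18, 19, 24, 27}, so each is used; only slot 3 can be 18, hence slot 3 = 18.
Among the 6 still-open variables, 19 fits only slot 5 (and all 6 values in {11, 14, 17, 19, 24, 27} must be used), so slot 5 = 19.
slot 2 and slot 6 between them cover only {11, 17} — a naked pair. Remove those values from slot 1, slot 4, slot 7.
So 27 goes to slot 4.

slot 4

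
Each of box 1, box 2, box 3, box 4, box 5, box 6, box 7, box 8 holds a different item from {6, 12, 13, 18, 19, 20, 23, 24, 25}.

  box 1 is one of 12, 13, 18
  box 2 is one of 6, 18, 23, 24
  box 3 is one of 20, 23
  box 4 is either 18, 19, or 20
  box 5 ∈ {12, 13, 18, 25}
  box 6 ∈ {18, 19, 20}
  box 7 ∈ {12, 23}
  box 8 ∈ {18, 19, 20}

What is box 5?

25

box 4, box 6, box 8 share exactly the 3 values {18, 19, 20}; by pigeonhole those values go to them, so strike 18, 19, 20 from box 1, box 2, box 3, box 5.
box 3 must be 23 (only option left). Strike 23 from box 2, box 7.
box 7 has just one choice, so box 7 = 12. So box 1, box 5 can't be 12.
box 1 has just one choice, so box 1 = 13. So box 5 can't be 13.
So box 5 = 25.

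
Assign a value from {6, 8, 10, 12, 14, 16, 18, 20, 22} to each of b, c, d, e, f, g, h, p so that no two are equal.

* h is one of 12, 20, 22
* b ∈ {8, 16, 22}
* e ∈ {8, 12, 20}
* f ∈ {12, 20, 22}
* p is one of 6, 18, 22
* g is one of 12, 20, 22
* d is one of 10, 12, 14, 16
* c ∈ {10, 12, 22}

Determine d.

f, g, h share exactly the 3 values {12, 20, 22}; by pigeonhole those values go to them, so strike 12, 20, 22 from b, c, d, e, p.
c has just one choice, so c = 10. Remove 10 from d.
e has just one choice, so e = 8. Strike 8 from b.
b has just one choice, so b = 16. Remove 16 from d.
So d = 14.

14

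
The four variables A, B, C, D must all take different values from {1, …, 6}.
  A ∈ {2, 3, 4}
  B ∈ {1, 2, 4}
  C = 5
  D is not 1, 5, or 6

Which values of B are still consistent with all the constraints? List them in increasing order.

1, 2, 4

C must be 5 (only option left).
No further eliminations apply; B can still be any of 1, 2, 4.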